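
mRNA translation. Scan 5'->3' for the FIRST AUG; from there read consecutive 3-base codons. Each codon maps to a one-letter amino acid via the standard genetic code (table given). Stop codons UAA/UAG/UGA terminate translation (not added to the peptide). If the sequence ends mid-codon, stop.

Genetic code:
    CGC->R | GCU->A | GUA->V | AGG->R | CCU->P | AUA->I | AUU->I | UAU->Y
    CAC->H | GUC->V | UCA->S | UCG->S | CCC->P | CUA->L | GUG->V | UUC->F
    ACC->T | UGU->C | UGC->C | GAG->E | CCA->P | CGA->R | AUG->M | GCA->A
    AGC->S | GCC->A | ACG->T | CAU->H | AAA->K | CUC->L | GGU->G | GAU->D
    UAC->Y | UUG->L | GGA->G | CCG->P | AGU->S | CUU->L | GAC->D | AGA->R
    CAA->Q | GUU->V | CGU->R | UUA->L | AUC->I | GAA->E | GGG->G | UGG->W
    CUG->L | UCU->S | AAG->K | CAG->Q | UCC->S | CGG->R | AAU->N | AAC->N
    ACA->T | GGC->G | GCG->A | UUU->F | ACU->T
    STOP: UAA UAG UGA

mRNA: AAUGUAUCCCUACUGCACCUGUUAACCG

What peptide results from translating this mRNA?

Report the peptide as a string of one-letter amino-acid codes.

start AUG at pos 1
pos 1: AUG -> M; peptide=M
pos 4: UAU -> Y; peptide=MY
pos 7: CCC -> P; peptide=MYP
pos 10: UAC -> Y; peptide=MYPY
pos 13: UGC -> C; peptide=MYPYC
pos 16: ACC -> T; peptide=MYPYCT
pos 19: UGU -> C; peptide=MYPYCTC
pos 22: UAA -> STOP

Answer: MYPYCTC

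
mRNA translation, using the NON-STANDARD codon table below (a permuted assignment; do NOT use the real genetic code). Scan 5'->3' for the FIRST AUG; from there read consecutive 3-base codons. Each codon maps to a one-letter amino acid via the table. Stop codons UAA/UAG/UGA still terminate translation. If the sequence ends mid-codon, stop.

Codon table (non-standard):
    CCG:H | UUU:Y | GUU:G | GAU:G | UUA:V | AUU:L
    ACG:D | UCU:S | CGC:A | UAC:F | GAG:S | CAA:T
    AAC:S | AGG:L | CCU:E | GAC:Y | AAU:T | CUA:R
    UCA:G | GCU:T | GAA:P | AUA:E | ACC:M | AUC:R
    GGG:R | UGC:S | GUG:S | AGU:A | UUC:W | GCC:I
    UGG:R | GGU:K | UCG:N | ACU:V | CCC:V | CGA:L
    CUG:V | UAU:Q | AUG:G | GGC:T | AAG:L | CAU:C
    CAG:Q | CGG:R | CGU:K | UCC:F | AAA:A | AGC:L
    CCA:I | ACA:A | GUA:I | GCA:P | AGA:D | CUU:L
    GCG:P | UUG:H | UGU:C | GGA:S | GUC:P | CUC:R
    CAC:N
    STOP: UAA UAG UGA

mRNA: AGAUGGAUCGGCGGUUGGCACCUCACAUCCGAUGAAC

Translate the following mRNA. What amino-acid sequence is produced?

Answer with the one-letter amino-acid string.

start AUG at pos 2
pos 2: AUG -> G; peptide=G
pos 5: GAU -> G; peptide=GG
pos 8: CGG -> R; peptide=GGR
pos 11: CGG -> R; peptide=GGRR
pos 14: UUG -> H; peptide=GGRRH
pos 17: GCA -> P; peptide=GGRRHP
pos 20: CCU -> E; peptide=GGRRHPE
pos 23: CAC -> N; peptide=GGRRHPEN
pos 26: AUC -> R; peptide=GGRRHPENR
pos 29: CGA -> L; peptide=GGRRHPENRL
pos 32: UGA -> STOP

Answer: GGRRHPENRL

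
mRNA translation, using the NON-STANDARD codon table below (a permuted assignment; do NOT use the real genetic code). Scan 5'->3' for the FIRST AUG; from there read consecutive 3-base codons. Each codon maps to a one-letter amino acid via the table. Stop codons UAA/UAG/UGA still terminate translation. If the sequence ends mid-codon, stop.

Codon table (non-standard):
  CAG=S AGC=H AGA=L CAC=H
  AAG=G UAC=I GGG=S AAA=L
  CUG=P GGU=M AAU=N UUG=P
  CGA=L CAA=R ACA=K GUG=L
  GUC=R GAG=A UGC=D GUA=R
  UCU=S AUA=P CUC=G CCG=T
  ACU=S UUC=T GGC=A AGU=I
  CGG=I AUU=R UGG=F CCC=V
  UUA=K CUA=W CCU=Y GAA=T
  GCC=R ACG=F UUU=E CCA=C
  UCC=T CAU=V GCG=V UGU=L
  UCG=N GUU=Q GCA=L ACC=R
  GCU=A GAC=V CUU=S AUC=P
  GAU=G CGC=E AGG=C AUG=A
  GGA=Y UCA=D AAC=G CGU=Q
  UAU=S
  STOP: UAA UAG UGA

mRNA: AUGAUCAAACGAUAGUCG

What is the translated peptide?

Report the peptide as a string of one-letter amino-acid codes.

Answer: APLL

Derivation:
start AUG at pos 0
pos 0: AUG -> A; peptide=A
pos 3: AUC -> P; peptide=AP
pos 6: AAA -> L; peptide=APL
pos 9: CGA -> L; peptide=APLL
pos 12: UAG -> STOP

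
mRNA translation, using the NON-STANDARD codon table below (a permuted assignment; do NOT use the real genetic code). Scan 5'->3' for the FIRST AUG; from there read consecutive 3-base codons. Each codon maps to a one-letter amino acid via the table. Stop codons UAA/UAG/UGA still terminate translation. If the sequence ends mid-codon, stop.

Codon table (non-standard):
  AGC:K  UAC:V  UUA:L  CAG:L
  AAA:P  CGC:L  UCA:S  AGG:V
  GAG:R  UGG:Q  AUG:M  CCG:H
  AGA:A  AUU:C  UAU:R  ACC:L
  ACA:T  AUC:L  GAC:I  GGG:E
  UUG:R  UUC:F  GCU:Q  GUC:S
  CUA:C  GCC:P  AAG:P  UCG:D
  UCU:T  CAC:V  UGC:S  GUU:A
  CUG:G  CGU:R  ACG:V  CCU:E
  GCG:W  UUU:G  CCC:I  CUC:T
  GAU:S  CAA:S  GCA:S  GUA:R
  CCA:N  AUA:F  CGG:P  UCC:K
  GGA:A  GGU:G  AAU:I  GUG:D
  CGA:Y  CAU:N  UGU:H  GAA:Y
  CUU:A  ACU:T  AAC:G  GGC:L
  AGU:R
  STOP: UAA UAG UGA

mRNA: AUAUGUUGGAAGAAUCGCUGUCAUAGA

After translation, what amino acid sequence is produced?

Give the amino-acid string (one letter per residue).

start AUG at pos 2
pos 2: AUG -> M; peptide=M
pos 5: UUG -> R; peptide=MR
pos 8: GAA -> Y; peptide=MRY
pos 11: GAA -> Y; peptide=MRYY
pos 14: UCG -> D; peptide=MRYYD
pos 17: CUG -> G; peptide=MRYYDG
pos 20: UCA -> S; peptide=MRYYDGS
pos 23: UAG -> STOP

Answer: MRYYDGS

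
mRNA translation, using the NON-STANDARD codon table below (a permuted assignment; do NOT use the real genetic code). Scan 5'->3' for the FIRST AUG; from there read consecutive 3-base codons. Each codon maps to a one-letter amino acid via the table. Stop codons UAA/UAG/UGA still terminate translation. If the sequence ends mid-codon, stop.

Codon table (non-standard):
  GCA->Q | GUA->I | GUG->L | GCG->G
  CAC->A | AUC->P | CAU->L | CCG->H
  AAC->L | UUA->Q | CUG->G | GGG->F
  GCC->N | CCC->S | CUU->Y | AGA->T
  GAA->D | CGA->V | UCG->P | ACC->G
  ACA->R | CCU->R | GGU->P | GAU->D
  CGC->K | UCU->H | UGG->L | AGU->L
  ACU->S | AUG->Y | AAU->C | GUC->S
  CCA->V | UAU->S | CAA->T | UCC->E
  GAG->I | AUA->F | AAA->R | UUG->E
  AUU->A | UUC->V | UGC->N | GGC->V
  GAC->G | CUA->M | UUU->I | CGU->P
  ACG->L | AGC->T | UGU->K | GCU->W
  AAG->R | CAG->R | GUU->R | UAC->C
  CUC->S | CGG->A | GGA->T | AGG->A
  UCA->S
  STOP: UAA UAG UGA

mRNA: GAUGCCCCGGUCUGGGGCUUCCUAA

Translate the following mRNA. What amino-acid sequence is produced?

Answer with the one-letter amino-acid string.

Answer: YSAHFWE

Derivation:
start AUG at pos 1
pos 1: AUG -> Y; peptide=Y
pos 4: CCC -> S; peptide=YS
pos 7: CGG -> A; peptide=YSA
pos 10: UCU -> H; peptide=YSAH
pos 13: GGG -> F; peptide=YSAHF
pos 16: GCU -> W; peptide=YSAHFW
pos 19: UCC -> E; peptide=YSAHFWE
pos 22: UAA -> STOP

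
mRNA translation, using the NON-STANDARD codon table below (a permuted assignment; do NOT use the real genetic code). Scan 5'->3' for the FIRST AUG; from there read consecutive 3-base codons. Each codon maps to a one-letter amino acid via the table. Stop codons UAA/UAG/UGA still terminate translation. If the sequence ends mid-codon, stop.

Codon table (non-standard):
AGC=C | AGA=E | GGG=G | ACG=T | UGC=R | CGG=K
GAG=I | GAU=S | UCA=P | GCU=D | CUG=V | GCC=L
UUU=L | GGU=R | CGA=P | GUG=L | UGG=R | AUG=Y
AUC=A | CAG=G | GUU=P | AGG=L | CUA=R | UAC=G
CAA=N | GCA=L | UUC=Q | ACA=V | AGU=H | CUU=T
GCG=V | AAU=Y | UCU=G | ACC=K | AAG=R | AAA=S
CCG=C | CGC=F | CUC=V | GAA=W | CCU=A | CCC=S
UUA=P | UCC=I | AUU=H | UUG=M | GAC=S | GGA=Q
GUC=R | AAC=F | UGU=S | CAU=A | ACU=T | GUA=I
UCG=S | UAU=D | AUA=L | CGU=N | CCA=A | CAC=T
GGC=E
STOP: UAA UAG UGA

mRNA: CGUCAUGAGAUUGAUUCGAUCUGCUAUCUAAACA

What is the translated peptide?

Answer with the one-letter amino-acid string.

Answer: YEMHPGDA

Derivation:
start AUG at pos 4
pos 4: AUG -> Y; peptide=Y
pos 7: AGA -> E; peptide=YE
pos 10: UUG -> M; peptide=YEM
pos 13: AUU -> H; peptide=YEMH
pos 16: CGA -> P; peptide=YEMHP
pos 19: UCU -> G; peptide=YEMHPG
pos 22: GCU -> D; peptide=YEMHPGD
pos 25: AUC -> A; peptide=YEMHPGDA
pos 28: UAA -> STOP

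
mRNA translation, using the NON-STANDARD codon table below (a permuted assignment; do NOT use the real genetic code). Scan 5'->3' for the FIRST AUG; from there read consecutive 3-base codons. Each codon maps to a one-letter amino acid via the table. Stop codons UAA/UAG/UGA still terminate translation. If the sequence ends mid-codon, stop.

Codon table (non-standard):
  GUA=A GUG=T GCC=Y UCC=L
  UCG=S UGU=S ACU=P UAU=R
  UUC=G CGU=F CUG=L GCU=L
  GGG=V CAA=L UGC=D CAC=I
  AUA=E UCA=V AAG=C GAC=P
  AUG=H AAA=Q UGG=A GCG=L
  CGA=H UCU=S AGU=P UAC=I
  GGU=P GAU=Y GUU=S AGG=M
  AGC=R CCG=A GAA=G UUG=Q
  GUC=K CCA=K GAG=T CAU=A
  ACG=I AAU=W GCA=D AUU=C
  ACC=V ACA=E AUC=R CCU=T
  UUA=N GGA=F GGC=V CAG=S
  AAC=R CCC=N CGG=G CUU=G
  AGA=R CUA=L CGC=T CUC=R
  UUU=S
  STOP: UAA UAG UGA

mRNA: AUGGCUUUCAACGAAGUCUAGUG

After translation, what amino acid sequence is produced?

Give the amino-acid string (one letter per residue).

Answer: HLGRGK

Derivation:
start AUG at pos 0
pos 0: AUG -> H; peptide=H
pos 3: GCU -> L; peptide=HL
pos 6: UUC -> G; peptide=HLG
pos 9: AAC -> R; peptide=HLGR
pos 12: GAA -> G; peptide=HLGRG
pos 15: GUC -> K; peptide=HLGRGK
pos 18: UAG -> STOP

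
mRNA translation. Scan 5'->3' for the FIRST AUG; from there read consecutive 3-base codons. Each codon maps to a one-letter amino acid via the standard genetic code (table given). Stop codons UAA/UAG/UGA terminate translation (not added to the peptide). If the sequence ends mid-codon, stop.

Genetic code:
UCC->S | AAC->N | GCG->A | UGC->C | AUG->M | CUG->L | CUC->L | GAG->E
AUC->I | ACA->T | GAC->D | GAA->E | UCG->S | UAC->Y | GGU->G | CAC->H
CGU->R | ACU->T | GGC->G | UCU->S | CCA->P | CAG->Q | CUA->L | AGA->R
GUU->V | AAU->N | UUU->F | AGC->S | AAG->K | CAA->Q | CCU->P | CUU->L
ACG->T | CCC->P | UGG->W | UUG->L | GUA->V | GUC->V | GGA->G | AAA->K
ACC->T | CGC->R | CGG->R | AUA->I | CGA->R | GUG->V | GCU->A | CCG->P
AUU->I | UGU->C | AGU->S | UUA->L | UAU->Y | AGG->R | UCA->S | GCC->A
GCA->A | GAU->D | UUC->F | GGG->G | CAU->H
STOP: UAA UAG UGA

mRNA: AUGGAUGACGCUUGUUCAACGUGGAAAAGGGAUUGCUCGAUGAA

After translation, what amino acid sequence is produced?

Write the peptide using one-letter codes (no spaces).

start AUG at pos 0
pos 0: AUG -> M; peptide=M
pos 3: GAU -> D; peptide=MD
pos 6: GAC -> D; peptide=MDD
pos 9: GCU -> A; peptide=MDDA
pos 12: UGU -> C; peptide=MDDAC
pos 15: UCA -> S; peptide=MDDACS
pos 18: ACG -> T; peptide=MDDACST
pos 21: UGG -> W; peptide=MDDACSTW
pos 24: AAA -> K; peptide=MDDACSTWK
pos 27: AGG -> R; peptide=MDDACSTWKR
pos 30: GAU -> D; peptide=MDDACSTWKRD
pos 33: UGC -> C; peptide=MDDACSTWKRDC
pos 36: UCG -> S; peptide=MDDACSTWKRDCS
pos 39: AUG -> M; peptide=MDDACSTWKRDCSM
pos 42: only 2 nt remain (<3), stop (end of mRNA)

Answer: MDDACSTWKRDCSM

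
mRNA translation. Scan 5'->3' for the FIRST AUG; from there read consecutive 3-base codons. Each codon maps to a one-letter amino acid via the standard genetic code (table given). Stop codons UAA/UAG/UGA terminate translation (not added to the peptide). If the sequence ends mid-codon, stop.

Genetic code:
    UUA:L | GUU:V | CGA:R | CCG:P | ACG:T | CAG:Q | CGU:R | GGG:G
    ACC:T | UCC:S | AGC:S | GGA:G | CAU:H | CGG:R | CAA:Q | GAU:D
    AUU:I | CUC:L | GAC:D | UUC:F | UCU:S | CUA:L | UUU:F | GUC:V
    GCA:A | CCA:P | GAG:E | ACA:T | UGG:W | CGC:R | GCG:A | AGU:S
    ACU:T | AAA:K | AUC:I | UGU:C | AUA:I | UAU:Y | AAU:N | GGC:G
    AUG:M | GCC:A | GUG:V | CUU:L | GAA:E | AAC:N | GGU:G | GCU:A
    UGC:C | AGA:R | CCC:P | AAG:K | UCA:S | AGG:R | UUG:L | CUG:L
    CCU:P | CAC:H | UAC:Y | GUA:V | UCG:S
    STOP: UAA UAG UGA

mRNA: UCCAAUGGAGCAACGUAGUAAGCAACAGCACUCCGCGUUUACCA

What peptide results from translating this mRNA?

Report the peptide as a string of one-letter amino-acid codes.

start AUG at pos 4
pos 4: AUG -> M; peptide=M
pos 7: GAG -> E; peptide=ME
pos 10: CAA -> Q; peptide=MEQ
pos 13: CGU -> R; peptide=MEQR
pos 16: AGU -> S; peptide=MEQRS
pos 19: AAG -> K; peptide=MEQRSK
pos 22: CAA -> Q; peptide=MEQRSKQ
pos 25: CAG -> Q; peptide=MEQRSKQQ
pos 28: CAC -> H; peptide=MEQRSKQQH
pos 31: UCC -> S; peptide=MEQRSKQQHS
pos 34: GCG -> A; peptide=MEQRSKQQHSA
pos 37: UUU -> F; peptide=MEQRSKQQHSAF
pos 40: ACC -> T; peptide=MEQRSKQQHSAFT
pos 43: only 1 nt remain (<3), stop (end of mRNA)

Answer: MEQRSKQQHSAFT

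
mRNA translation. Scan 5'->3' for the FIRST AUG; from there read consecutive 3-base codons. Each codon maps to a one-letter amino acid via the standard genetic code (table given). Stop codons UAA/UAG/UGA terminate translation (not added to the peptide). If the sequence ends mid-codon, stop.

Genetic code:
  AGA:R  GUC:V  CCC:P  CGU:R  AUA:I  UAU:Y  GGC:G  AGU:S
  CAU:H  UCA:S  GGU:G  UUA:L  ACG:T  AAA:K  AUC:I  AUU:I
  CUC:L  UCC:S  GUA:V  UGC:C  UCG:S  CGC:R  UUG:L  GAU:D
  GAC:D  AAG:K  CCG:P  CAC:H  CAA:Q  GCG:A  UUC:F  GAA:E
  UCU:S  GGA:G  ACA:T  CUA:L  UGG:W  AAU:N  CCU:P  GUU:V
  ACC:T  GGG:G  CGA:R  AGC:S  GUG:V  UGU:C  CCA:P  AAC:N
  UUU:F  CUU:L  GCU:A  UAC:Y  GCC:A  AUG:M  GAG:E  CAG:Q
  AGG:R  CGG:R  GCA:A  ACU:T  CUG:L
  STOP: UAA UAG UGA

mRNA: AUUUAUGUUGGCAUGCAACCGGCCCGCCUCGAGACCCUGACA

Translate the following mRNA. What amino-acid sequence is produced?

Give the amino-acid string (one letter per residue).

start AUG at pos 4
pos 4: AUG -> M; peptide=M
pos 7: UUG -> L; peptide=ML
pos 10: GCA -> A; peptide=MLA
pos 13: UGC -> C; peptide=MLAC
pos 16: AAC -> N; peptide=MLACN
pos 19: CGG -> R; peptide=MLACNR
pos 22: CCC -> P; peptide=MLACNRP
pos 25: GCC -> A; peptide=MLACNRPA
pos 28: UCG -> S; peptide=MLACNRPAS
pos 31: AGA -> R; peptide=MLACNRPASR
pos 34: CCC -> P; peptide=MLACNRPASRP
pos 37: UGA -> STOP

Answer: MLACNRPASRP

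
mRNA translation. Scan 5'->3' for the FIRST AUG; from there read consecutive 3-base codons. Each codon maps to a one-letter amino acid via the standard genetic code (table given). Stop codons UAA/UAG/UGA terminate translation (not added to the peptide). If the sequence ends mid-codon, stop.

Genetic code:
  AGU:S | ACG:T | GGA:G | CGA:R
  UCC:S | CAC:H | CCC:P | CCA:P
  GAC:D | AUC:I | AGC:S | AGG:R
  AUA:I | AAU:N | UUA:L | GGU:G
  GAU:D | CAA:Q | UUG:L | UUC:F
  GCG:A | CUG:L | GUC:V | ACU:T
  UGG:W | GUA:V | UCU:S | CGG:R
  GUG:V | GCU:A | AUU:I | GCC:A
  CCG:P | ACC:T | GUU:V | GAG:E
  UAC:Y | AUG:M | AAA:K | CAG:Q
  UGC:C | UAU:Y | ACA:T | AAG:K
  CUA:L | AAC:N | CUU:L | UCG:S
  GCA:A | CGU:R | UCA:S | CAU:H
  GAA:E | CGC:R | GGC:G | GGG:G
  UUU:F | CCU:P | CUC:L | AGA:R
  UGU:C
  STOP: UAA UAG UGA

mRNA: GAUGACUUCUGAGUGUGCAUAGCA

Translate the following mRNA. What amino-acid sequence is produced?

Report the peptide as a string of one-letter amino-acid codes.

Answer: MTSECA

Derivation:
start AUG at pos 1
pos 1: AUG -> M; peptide=M
pos 4: ACU -> T; peptide=MT
pos 7: UCU -> S; peptide=MTS
pos 10: GAG -> E; peptide=MTSE
pos 13: UGU -> C; peptide=MTSEC
pos 16: GCA -> A; peptide=MTSECA
pos 19: UAG -> STOP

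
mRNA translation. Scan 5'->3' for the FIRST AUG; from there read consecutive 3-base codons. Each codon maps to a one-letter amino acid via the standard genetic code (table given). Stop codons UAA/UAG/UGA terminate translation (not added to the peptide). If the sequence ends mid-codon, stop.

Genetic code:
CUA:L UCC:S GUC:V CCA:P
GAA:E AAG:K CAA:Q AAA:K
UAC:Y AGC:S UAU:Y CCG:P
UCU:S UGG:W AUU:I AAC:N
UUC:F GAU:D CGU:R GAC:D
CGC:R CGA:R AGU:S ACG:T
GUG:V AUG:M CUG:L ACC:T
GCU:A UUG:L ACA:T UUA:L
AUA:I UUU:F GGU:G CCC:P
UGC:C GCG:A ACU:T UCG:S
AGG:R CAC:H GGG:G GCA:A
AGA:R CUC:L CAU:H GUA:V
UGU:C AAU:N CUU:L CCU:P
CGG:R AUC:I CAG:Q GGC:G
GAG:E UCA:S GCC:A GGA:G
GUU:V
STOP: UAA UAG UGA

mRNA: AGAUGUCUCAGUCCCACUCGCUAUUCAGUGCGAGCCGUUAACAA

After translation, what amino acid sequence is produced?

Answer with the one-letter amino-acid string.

start AUG at pos 2
pos 2: AUG -> M; peptide=M
pos 5: UCU -> S; peptide=MS
pos 8: CAG -> Q; peptide=MSQ
pos 11: UCC -> S; peptide=MSQS
pos 14: CAC -> H; peptide=MSQSH
pos 17: UCG -> S; peptide=MSQSHS
pos 20: CUA -> L; peptide=MSQSHSL
pos 23: UUC -> F; peptide=MSQSHSLF
pos 26: AGU -> S; peptide=MSQSHSLFS
pos 29: GCG -> A; peptide=MSQSHSLFSA
pos 32: AGC -> S; peptide=MSQSHSLFSAS
pos 35: CGU -> R; peptide=MSQSHSLFSASR
pos 38: UAA -> STOP

Answer: MSQSHSLFSASR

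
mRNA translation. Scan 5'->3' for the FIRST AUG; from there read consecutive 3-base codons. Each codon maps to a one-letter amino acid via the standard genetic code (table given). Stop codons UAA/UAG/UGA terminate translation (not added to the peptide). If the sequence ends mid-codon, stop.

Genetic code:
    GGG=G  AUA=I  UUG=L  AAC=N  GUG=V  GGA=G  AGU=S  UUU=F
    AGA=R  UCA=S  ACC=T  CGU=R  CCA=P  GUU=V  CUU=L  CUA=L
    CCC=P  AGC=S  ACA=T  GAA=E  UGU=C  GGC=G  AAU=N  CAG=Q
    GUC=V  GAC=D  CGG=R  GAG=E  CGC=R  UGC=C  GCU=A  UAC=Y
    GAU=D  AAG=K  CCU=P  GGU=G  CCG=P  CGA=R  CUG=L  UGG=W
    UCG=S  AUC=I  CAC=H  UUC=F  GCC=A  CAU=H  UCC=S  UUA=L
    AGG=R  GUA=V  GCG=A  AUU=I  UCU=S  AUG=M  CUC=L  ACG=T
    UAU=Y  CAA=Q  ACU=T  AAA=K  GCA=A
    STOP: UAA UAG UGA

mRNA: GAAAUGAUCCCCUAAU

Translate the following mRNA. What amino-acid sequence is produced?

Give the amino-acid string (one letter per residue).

Answer: MIP

Derivation:
start AUG at pos 3
pos 3: AUG -> M; peptide=M
pos 6: AUC -> I; peptide=MI
pos 9: CCC -> P; peptide=MIP
pos 12: UAA -> STOP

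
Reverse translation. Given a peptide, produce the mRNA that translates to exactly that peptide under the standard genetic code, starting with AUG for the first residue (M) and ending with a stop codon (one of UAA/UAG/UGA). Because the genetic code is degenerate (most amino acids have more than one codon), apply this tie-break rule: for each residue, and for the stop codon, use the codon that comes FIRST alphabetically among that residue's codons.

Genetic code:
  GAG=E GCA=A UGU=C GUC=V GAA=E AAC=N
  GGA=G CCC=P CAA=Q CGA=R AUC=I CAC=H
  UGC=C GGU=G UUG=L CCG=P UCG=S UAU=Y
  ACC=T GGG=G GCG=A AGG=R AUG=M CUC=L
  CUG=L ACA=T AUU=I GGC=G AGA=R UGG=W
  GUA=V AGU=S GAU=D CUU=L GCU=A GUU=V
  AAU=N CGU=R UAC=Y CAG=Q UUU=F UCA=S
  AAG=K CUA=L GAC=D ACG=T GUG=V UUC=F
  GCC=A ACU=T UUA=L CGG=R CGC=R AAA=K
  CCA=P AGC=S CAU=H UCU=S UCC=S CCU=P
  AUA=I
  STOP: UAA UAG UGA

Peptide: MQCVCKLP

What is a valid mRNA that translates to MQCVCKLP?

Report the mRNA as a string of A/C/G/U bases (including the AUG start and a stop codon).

residue 1: M -> AUG (start codon)
residue 2: Q codons sorted = CAA,CAG -> pick first = CAA
residue 3: C codons sorted = UGC,UGU -> pick first = UGC
residue 4: V codons sorted = GUA,GUC,GUG,GUU -> pick first = GUA
residue 5: C codons sorted = UGC,UGU -> pick first = UGC
residue 6: K codons sorted = AAA,AAG -> pick first = AAA
residue 7: L codons sorted = CUA,CUC,CUG,CUU,UUA,UUG -> pick first = CUA
residue 8: P codons sorted = CCA,CCC,CCG,CCU -> pick first = CCA
terminator: stop codons sorted = UAA,UAG,UGA -> pick first = UAA

Answer: mRNA: AUGCAAUGCGUAUGCAAACUACCAUAA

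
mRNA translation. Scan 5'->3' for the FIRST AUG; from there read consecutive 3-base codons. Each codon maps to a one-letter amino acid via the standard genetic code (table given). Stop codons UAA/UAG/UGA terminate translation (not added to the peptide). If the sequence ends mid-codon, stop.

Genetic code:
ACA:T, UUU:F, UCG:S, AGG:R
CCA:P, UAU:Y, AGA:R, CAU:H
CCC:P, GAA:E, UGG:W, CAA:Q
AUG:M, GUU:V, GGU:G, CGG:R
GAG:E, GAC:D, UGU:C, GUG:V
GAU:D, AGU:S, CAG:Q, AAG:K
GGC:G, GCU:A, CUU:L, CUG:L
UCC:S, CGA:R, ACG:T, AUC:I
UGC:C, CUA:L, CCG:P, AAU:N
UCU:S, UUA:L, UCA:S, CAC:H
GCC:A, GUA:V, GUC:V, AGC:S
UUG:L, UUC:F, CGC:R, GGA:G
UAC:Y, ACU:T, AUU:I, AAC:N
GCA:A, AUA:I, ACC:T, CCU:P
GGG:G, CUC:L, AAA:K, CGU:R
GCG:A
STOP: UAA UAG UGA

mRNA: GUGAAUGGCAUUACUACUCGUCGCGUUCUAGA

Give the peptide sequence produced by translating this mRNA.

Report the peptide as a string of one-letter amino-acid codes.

Answer: MALLLVAF

Derivation:
start AUG at pos 4
pos 4: AUG -> M; peptide=M
pos 7: GCA -> A; peptide=MA
pos 10: UUA -> L; peptide=MAL
pos 13: CUA -> L; peptide=MALL
pos 16: CUC -> L; peptide=MALLL
pos 19: GUC -> V; peptide=MALLLV
pos 22: GCG -> A; peptide=MALLLVA
pos 25: UUC -> F; peptide=MALLLVAF
pos 28: UAG -> STOP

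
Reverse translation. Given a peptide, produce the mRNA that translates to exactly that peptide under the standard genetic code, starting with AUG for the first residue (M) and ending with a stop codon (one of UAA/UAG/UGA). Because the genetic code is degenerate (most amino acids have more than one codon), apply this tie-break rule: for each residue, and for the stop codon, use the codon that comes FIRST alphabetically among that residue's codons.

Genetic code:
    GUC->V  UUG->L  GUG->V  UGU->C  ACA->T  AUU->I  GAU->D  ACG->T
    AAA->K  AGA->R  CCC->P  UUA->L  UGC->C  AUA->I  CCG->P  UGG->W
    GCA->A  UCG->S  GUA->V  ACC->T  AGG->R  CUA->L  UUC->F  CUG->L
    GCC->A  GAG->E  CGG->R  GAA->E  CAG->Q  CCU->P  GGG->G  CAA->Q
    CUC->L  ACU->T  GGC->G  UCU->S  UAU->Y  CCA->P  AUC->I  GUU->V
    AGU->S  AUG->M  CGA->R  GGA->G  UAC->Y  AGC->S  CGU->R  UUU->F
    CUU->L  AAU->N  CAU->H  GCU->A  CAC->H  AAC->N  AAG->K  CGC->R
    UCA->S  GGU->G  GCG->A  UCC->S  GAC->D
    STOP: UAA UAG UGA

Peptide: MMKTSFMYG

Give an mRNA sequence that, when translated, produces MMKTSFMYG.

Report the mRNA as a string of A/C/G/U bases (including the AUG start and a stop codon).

residue 1: M -> AUG (start codon)
residue 2: M -> AUG (only codon)
residue 3: K codons sorted = AAA,AAG -> pick first = AAA
residue 4: T codons sorted = ACA,ACC,ACG,ACU -> pick first = ACA
residue 5: S codons sorted = AGC,AGU,UCA,UCC,UCG,UCU -> pick first = AGC
residue 6: F codons sorted = UUC,UUU -> pick first = UUC
residue 7: M -> AUG (only codon)
residue 8: Y codons sorted = UAC,UAU -> pick first = UAC
residue 9: G codons sorted = GGA,GGC,GGG,GGU -> pick first = GGA
terminator: stop codons sorted = UAA,UAG,UGA -> pick first = UAA

Answer: mRNA: AUGAUGAAAACAAGCUUCAUGUACGGAUAA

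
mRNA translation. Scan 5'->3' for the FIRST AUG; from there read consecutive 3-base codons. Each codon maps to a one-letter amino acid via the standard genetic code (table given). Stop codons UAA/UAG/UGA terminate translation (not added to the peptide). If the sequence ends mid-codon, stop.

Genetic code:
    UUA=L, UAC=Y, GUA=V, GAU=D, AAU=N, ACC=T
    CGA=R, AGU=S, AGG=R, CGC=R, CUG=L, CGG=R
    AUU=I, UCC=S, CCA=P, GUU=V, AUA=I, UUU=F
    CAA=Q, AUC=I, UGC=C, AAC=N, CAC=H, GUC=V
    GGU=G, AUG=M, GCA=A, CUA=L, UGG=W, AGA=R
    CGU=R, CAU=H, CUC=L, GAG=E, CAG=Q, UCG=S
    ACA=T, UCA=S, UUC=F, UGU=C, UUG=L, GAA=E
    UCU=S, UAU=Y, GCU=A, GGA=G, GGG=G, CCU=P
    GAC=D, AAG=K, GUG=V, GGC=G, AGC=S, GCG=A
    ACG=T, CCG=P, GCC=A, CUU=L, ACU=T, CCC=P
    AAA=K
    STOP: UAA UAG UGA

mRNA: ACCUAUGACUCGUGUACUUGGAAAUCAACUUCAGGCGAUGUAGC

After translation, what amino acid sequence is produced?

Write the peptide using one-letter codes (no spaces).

Answer: MTRVLGNQLQAM

Derivation:
start AUG at pos 4
pos 4: AUG -> M; peptide=M
pos 7: ACU -> T; peptide=MT
pos 10: CGU -> R; peptide=MTR
pos 13: GUA -> V; peptide=MTRV
pos 16: CUU -> L; peptide=MTRVL
pos 19: GGA -> G; peptide=MTRVLG
pos 22: AAU -> N; peptide=MTRVLGN
pos 25: CAA -> Q; peptide=MTRVLGNQ
pos 28: CUU -> L; peptide=MTRVLGNQL
pos 31: CAG -> Q; peptide=MTRVLGNQLQ
pos 34: GCG -> A; peptide=MTRVLGNQLQA
pos 37: AUG -> M; peptide=MTRVLGNQLQAM
pos 40: UAG -> STOP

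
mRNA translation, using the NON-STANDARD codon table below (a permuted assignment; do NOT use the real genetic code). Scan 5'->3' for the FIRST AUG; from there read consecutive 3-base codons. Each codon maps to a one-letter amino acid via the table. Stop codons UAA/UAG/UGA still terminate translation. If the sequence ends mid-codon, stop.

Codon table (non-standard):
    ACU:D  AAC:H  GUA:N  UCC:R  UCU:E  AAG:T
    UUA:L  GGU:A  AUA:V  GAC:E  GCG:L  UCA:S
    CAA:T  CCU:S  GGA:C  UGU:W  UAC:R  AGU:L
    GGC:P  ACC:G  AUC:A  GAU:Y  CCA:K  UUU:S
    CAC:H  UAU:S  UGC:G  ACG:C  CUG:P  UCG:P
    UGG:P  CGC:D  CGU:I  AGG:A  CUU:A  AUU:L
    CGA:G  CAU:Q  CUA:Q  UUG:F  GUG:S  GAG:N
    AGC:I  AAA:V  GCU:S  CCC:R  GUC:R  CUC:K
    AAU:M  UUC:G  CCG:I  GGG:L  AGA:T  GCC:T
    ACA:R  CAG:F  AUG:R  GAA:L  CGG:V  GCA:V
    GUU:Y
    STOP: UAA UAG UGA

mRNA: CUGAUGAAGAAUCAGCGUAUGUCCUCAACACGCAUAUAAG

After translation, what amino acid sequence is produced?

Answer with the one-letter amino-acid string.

start AUG at pos 3
pos 3: AUG -> R; peptide=R
pos 6: AAG -> T; peptide=RT
pos 9: AAU -> M; peptide=RTM
pos 12: CAG -> F; peptide=RTMF
pos 15: CGU -> I; peptide=RTMFI
pos 18: AUG -> R; peptide=RTMFIR
pos 21: UCC -> R; peptide=RTMFIRR
pos 24: UCA -> S; peptide=RTMFIRRS
pos 27: ACA -> R; peptide=RTMFIRRSR
pos 30: CGC -> D; peptide=RTMFIRRSRD
pos 33: AUA -> V; peptide=RTMFIRRSRDV
pos 36: UAA -> STOP

Answer: RTMFIRRSRDV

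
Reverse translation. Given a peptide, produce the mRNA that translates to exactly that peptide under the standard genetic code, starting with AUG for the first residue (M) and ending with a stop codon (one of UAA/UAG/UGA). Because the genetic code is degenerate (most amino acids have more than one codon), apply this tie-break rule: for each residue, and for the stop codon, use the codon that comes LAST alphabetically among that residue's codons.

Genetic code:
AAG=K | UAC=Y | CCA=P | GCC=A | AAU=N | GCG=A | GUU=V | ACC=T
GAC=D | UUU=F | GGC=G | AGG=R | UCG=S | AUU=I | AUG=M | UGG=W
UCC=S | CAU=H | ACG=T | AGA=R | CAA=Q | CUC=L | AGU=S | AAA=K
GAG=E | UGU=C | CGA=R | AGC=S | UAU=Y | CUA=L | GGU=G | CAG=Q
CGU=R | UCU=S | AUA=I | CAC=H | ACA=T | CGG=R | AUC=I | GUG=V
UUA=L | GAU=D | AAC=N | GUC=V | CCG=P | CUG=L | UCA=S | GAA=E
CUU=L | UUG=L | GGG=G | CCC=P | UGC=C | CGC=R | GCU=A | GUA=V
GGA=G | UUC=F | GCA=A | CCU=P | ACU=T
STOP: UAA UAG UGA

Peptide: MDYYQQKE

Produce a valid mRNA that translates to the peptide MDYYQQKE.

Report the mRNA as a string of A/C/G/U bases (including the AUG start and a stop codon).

Answer: mRNA: AUGGAUUAUUAUCAGCAGAAGGAGUGA

Derivation:
residue 1: M -> AUG (start codon)
residue 2: D codons sorted = GAC,GAU -> pick last = GAU
residue 3: Y codons sorted = UAC,UAU -> pick last = UAU
residue 4: Y codons sorted = UAC,UAU -> pick last = UAU
residue 5: Q codons sorted = CAA,CAG -> pick last = CAG
residue 6: Q codons sorted = CAA,CAG -> pick last = CAG
residue 7: K codons sorted = AAA,AAG -> pick last = AAG
residue 8: E codons sorted = GAA,GAG -> pick last = GAG
terminator: stop codons sorted = UAA,UAG,UGA -> pick last = UGA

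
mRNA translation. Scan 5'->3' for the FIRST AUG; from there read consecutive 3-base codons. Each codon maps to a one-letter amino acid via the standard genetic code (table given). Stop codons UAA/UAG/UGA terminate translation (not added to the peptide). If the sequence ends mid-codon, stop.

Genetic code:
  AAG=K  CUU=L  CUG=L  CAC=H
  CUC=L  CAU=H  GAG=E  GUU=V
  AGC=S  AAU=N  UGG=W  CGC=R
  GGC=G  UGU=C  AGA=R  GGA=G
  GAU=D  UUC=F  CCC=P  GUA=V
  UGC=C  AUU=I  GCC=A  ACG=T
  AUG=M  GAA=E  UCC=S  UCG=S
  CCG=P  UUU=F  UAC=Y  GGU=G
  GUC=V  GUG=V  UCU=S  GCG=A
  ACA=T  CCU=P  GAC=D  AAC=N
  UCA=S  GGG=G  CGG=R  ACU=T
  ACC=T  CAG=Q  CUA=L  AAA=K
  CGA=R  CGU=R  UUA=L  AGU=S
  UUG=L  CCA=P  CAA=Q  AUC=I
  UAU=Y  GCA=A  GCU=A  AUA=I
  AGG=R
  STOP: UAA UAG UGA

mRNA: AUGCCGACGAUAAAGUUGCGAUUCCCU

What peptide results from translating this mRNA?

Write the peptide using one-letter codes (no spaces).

start AUG at pos 0
pos 0: AUG -> M; peptide=M
pos 3: CCG -> P; peptide=MP
pos 6: ACG -> T; peptide=MPT
pos 9: AUA -> I; peptide=MPTI
pos 12: AAG -> K; peptide=MPTIK
pos 15: UUG -> L; peptide=MPTIKL
pos 18: CGA -> R; peptide=MPTIKLR
pos 21: UUC -> F; peptide=MPTIKLRF
pos 24: CCU -> P; peptide=MPTIKLRFP
pos 27: only 0 nt remain (<3), stop (end of mRNA)

Answer: MPTIKLRFP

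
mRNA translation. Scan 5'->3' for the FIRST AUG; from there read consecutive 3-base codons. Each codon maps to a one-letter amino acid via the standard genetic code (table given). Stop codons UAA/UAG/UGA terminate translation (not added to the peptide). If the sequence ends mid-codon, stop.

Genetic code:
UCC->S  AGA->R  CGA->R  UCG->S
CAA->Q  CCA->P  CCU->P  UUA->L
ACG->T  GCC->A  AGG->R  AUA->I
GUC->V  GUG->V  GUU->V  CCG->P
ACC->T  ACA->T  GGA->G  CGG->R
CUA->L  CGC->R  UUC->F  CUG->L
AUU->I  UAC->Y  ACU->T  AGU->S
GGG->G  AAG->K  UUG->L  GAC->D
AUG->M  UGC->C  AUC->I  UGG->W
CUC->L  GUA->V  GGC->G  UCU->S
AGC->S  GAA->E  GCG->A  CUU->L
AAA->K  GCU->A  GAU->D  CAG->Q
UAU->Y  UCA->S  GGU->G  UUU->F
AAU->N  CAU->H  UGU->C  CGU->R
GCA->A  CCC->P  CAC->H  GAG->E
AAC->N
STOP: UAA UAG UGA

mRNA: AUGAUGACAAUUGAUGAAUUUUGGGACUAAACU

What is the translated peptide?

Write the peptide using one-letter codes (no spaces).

Answer: MMTIDEFWD

Derivation:
start AUG at pos 0
pos 0: AUG -> M; peptide=M
pos 3: AUG -> M; peptide=MM
pos 6: ACA -> T; peptide=MMT
pos 9: AUU -> I; peptide=MMTI
pos 12: GAU -> D; peptide=MMTID
pos 15: GAA -> E; peptide=MMTIDE
pos 18: UUU -> F; peptide=MMTIDEF
pos 21: UGG -> W; peptide=MMTIDEFW
pos 24: GAC -> D; peptide=MMTIDEFWD
pos 27: UAA -> STOP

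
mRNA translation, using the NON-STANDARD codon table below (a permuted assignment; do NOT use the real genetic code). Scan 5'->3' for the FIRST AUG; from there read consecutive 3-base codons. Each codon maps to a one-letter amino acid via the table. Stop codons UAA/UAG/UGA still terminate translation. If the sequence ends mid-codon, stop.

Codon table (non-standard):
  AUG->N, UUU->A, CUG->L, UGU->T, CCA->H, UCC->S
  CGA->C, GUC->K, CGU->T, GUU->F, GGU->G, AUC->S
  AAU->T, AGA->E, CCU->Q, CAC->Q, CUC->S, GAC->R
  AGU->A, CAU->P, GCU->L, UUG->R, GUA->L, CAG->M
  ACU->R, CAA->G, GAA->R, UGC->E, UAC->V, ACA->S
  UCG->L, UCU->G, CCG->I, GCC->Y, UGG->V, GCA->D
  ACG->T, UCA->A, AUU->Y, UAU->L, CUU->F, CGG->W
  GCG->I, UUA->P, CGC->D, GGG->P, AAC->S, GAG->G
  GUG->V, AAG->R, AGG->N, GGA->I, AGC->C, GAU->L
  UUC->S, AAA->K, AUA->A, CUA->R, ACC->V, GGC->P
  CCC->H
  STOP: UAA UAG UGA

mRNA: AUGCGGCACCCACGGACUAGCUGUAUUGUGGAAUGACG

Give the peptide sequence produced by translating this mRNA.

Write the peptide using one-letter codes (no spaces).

start AUG at pos 0
pos 0: AUG -> N; peptide=N
pos 3: CGG -> W; peptide=NW
pos 6: CAC -> Q; peptide=NWQ
pos 9: CCA -> H; peptide=NWQH
pos 12: CGG -> W; peptide=NWQHW
pos 15: ACU -> R; peptide=NWQHWR
pos 18: AGC -> C; peptide=NWQHWRC
pos 21: UGU -> T; peptide=NWQHWRCT
pos 24: AUU -> Y; peptide=NWQHWRCTY
pos 27: GUG -> V; peptide=NWQHWRCTYV
pos 30: GAA -> R; peptide=NWQHWRCTYVR
pos 33: UGA -> STOP

Answer: NWQHWRCTYVR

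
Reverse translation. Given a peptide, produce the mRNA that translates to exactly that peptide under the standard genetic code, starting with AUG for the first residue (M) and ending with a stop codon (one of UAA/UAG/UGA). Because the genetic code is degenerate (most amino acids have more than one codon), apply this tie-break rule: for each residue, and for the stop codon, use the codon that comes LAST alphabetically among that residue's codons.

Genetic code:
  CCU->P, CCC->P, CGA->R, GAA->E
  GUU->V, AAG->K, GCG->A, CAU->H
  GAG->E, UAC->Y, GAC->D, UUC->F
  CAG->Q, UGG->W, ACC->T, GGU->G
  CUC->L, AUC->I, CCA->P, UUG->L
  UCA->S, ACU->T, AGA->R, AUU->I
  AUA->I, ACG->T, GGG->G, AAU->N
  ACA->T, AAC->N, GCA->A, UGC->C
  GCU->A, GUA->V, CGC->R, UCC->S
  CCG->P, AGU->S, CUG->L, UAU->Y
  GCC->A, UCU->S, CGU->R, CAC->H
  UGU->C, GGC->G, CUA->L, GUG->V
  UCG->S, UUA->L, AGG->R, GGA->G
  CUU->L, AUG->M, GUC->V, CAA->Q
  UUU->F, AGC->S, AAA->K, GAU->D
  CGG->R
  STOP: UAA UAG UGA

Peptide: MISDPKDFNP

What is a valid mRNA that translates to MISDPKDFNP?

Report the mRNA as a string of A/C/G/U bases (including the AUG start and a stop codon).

Answer: mRNA: AUGAUUUCUGAUCCUAAGGAUUUUAAUCCUUGA

Derivation:
residue 1: M -> AUG (start codon)
residue 2: I codons sorted = AUA,AUC,AUU -> pick last = AUU
residue 3: S codons sorted = AGC,AGU,UCA,UCC,UCG,UCU -> pick last = UCU
residue 4: D codons sorted = GAC,GAU -> pick last = GAU
residue 5: P codons sorted = CCA,CCC,CCG,CCU -> pick last = CCU
residue 6: K codons sorted = AAA,AAG -> pick last = AAG
residue 7: D codons sorted = GAC,GAU -> pick last = GAU
residue 8: F codons sorted = UUC,UUU -> pick last = UUU
residue 9: N codons sorted = AAC,AAU -> pick last = AAU
residue 10: P codons sorted = CCA,CCC,CCG,CCU -> pick last = CCU
terminator: stop codons sorted = UAA,UAG,UGA -> pick last = UGA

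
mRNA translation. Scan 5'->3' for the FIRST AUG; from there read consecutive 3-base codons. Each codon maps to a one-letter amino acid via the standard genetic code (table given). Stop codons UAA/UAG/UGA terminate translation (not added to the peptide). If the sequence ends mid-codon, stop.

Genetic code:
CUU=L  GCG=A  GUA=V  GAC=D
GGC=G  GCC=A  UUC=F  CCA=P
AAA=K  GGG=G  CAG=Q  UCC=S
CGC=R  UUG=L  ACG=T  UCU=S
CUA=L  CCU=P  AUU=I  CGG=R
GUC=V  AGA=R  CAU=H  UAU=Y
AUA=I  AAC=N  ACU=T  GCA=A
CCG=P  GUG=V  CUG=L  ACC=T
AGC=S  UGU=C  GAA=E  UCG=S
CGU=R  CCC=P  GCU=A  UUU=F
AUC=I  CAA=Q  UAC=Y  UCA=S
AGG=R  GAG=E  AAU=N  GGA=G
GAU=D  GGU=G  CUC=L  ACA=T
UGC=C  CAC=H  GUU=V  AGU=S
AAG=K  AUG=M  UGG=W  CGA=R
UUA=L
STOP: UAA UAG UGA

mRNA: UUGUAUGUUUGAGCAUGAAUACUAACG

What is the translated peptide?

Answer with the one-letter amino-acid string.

Answer: MFEHEY

Derivation:
start AUG at pos 4
pos 4: AUG -> M; peptide=M
pos 7: UUU -> F; peptide=MF
pos 10: GAG -> E; peptide=MFE
pos 13: CAU -> H; peptide=MFEH
pos 16: GAA -> E; peptide=MFEHE
pos 19: UAC -> Y; peptide=MFEHEY
pos 22: UAA -> STOP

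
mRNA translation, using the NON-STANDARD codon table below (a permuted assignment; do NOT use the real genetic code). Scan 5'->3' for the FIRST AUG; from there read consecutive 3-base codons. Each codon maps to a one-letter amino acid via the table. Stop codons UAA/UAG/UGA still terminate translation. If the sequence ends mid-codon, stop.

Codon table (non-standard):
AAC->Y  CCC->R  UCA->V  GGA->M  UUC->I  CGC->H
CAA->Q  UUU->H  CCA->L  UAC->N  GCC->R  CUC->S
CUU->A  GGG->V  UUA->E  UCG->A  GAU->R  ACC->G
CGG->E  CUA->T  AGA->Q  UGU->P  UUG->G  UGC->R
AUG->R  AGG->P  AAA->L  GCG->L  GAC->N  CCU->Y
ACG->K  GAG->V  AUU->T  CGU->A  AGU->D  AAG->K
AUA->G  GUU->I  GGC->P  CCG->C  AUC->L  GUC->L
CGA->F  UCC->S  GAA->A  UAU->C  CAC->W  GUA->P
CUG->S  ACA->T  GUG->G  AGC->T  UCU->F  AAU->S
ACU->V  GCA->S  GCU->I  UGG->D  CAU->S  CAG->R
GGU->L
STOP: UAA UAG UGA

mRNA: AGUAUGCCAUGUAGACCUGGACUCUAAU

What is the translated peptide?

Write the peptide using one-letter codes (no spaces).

start AUG at pos 3
pos 3: AUG -> R; peptide=R
pos 6: CCA -> L; peptide=RL
pos 9: UGU -> P; peptide=RLP
pos 12: AGA -> Q; peptide=RLPQ
pos 15: CCU -> Y; peptide=RLPQY
pos 18: GGA -> M; peptide=RLPQYM
pos 21: CUC -> S; peptide=RLPQYMS
pos 24: UAA -> STOP

Answer: RLPQYMS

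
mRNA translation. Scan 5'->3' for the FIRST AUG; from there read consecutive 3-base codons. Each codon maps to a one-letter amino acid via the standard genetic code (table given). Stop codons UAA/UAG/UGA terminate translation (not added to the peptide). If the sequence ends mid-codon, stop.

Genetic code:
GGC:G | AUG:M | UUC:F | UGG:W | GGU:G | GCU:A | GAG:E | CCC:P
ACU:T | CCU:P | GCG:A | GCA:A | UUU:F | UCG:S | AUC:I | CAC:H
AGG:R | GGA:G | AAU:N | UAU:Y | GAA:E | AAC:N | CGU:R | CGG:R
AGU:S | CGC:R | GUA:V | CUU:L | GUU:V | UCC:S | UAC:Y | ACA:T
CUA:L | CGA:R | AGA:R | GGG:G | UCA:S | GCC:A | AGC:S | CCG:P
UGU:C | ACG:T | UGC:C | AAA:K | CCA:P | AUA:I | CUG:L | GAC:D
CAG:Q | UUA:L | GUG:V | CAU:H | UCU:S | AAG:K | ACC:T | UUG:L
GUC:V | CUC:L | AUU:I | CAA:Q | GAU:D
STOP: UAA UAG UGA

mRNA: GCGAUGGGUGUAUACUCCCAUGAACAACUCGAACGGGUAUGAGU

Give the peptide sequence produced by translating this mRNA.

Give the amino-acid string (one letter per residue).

start AUG at pos 3
pos 3: AUG -> M; peptide=M
pos 6: GGU -> G; peptide=MG
pos 9: GUA -> V; peptide=MGV
pos 12: UAC -> Y; peptide=MGVY
pos 15: UCC -> S; peptide=MGVYS
pos 18: CAU -> H; peptide=MGVYSH
pos 21: GAA -> E; peptide=MGVYSHE
pos 24: CAA -> Q; peptide=MGVYSHEQ
pos 27: CUC -> L; peptide=MGVYSHEQL
pos 30: GAA -> E; peptide=MGVYSHEQLE
pos 33: CGG -> R; peptide=MGVYSHEQLER
pos 36: GUA -> V; peptide=MGVYSHEQLERV
pos 39: UGA -> STOP

Answer: MGVYSHEQLERV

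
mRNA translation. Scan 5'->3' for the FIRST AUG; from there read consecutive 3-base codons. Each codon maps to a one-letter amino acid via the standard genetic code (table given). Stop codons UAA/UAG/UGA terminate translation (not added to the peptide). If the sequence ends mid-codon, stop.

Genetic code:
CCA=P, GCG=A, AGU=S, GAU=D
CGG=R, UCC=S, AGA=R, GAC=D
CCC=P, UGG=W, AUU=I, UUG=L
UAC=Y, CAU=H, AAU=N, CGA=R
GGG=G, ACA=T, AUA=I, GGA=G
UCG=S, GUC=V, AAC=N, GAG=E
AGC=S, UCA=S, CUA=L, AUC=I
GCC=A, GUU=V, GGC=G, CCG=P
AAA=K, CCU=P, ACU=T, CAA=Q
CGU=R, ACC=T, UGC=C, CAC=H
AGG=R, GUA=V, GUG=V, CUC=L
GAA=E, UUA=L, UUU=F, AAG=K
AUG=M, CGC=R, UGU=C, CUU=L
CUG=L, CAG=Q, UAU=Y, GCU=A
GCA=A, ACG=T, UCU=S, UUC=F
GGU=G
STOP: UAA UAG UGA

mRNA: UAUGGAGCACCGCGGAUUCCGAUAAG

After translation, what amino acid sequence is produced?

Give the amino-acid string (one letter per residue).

start AUG at pos 1
pos 1: AUG -> M; peptide=M
pos 4: GAG -> E; peptide=ME
pos 7: CAC -> H; peptide=MEH
pos 10: CGC -> R; peptide=MEHR
pos 13: GGA -> G; peptide=MEHRG
pos 16: UUC -> F; peptide=MEHRGF
pos 19: CGA -> R; peptide=MEHRGFR
pos 22: UAA -> STOP

Answer: MEHRGFR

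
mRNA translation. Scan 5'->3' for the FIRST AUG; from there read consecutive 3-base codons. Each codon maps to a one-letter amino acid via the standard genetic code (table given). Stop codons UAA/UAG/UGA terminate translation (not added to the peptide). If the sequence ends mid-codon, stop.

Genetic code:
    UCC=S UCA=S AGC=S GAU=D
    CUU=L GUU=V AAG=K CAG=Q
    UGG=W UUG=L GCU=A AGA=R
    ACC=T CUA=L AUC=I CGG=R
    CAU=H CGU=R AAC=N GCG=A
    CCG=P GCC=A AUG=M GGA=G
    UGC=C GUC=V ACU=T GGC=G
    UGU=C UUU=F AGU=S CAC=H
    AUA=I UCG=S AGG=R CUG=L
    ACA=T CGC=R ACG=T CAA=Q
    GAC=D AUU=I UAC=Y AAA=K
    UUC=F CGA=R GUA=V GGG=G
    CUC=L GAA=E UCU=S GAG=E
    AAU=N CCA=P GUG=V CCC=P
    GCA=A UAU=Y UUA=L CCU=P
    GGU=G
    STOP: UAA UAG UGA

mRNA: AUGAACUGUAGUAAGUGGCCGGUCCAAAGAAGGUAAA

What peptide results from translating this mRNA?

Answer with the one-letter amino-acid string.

start AUG at pos 0
pos 0: AUG -> M; peptide=M
pos 3: AAC -> N; peptide=MN
pos 6: UGU -> C; peptide=MNC
pos 9: AGU -> S; peptide=MNCS
pos 12: AAG -> K; peptide=MNCSK
pos 15: UGG -> W; peptide=MNCSKW
pos 18: CCG -> P; peptide=MNCSKWP
pos 21: GUC -> V; peptide=MNCSKWPV
pos 24: CAA -> Q; peptide=MNCSKWPVQ
pos 27: AGA -> R; peptide=MNCSKWPVQR
pos 30: AGG -> R; peptide=MNCSKWPVQRR
pos 33: UAA -> STOP

Answer: MNCSKWPVQRR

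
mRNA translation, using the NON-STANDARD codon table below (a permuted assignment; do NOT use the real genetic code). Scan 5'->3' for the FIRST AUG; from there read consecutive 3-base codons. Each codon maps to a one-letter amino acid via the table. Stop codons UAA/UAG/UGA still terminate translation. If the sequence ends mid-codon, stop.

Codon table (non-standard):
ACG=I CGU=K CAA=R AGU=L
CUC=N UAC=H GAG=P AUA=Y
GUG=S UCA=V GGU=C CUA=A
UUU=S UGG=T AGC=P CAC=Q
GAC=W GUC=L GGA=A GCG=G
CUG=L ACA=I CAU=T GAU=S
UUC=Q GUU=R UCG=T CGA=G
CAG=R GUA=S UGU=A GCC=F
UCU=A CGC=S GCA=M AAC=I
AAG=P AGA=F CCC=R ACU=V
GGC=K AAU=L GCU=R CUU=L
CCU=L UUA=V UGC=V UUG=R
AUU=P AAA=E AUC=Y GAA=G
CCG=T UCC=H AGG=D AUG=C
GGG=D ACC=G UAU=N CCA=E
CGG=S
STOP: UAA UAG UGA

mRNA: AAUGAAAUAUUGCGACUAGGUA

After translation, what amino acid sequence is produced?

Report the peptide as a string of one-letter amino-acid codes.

Answer: CENVW

Derivation:
start AUG at pos 1
pos 1: AUG -> C; peptide=C
pos 4: AAA -> E; peptide=CE
pos 7: UAU -> N; peptide=CEN
pos 10: UGC -> V; peptide=CENV
pos 13: GAC -> W; peptide=CENVW
pos 16: UAG -> STOP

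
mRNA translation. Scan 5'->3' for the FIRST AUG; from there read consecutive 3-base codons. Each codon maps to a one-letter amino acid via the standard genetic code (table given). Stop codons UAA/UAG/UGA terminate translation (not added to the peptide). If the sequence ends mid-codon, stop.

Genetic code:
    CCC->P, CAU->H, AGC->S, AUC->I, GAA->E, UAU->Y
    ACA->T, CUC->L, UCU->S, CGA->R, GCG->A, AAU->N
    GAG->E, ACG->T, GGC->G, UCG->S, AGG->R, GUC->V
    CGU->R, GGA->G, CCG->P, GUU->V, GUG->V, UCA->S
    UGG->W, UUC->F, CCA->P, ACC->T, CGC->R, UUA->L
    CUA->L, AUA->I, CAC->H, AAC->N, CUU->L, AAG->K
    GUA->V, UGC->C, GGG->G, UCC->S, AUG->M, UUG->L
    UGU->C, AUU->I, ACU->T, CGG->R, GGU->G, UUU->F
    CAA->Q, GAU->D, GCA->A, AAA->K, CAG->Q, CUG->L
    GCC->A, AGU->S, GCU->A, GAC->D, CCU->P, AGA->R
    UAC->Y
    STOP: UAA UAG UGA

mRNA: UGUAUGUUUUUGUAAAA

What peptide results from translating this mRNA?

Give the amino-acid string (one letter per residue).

Answer: MFL

Derivation:
start AUG at pos 3
pos 3: AUG -> M; peptide=M
pos 6: UUU -> F; peptide=MF
pos 9: UUG -> L; peptide=MFL
pos 12: UAA -> STOP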